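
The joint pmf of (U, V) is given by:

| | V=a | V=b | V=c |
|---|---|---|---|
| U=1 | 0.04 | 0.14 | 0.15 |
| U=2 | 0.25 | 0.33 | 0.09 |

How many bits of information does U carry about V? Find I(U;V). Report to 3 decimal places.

Marginals: p(U) = (0.3300, 0.6700), p(V) = (0.2900, 0.4700, 0.2400).
I(U;V) = H(U) + H(V) − H(U,V).
H(U) = 0.9149, H(V) = 1.5240, H(U,V) = 2.3339.
I(U;V) = 0.9149 + 1.5240 − 2.3339 = 0.105 bits.

0.105 bits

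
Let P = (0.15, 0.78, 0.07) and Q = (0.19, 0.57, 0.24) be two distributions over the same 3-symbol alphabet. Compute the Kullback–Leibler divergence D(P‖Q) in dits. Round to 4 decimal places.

D(P‖Q) = Σ p·log₁₀(p/q).
  0.15·log₁₀(0.15/0.19) = -0.01540
  0.78·log₁₀(0.78/0.57) = 0.10625
  0.07·log₁₀(0.07/0.24) = -0.03746
D(P‖Q) = 0.0534 dits.

0.0534 dits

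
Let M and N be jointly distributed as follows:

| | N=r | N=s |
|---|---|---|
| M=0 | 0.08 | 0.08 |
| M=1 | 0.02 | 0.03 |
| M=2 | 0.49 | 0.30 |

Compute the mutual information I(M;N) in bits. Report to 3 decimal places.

Marginals: p(M) = (0.1600, 0.0500, 0.7900), p(N) = (0.5900, 0.4100).
I(M;N) = H(M) + H(N) − H(M,N).
H(M) = 0.9078, H(N) = 0.9765, H(M,N) = 1.8730.
I(M;N) = 0.9078 + 0.9765 − 1.8730 = 0.011 bits.

0.011 bits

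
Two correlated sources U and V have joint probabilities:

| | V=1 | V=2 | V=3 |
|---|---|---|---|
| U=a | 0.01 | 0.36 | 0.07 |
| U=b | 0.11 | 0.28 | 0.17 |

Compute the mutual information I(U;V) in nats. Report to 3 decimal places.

Marginals: p(U) = (0.4400, 0.5600), p(V) = (0.1200, 0.6400, 0.2400).
I(U;V) = Σ p(x,y)·ln[p(x,y)/(p(x)p(y))].
  (a,1): 0.01·ln(0.1894) = -0.0166
  (a,2): 0.36·ln(1.2784) = 0.0884
  (a,3): 0.07·ln(0.6629) = -0.0288
  (b,1): 0.11·ln(1.6369) = 0.0542
  (b,2): 0.28·ln(0.7812) = -0.0691
  (b,3): 0.17·ln(1.2649) = 0.0399
Sum = 0.068 nats.

0.068 nats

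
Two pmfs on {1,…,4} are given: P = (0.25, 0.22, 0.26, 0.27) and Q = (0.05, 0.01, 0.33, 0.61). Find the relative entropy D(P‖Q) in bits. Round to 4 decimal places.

1.1546 bits

D(P‖Q) = Σ p·log₂(p/q).
  0.25·log₂(0.25/0.05) = 0.58048
  0.22·log₂(0.22/0.01) = 0.98107
  0.26·log₂(0.26/0.33) = -0.08943
  0.27·log₂(0.27/0.61) = -0.31748
D(P‖Q) = 1.1546 bits.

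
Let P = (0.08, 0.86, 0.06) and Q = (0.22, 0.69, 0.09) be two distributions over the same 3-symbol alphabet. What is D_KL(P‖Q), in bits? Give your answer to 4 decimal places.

D(P‖Q) = Σ p·log₂(p/q).
  0.08·log₂(0.08/0.22) = -0.11675
  0.86·log₂(0.86/0.69) = 0.27326
  0.06·log₂(0.06/0.09) = -0.03510
D(P‖Q) = 0.1214 bits.

0.1214 bits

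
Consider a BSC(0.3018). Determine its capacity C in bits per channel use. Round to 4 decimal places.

0.1165 bits

Binary symmetric channel: C = 1 − h₂(ε) where h₂ is the binary entropy function.
h₂(0.3018) = −0.3018·log₂0.3018 − 0.6982·log₂0.6982 = 0.8835.
C = 1 − 0.8835 = 0.1165 bits per channel use.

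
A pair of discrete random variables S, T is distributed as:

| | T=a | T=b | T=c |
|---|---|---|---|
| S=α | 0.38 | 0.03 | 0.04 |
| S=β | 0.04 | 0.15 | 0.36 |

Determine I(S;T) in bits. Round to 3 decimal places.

Marginals: p(S) = (0.4500, 0.5500), p(T) = (0.4200, 0.1800, 0.4000).
I(S;T) = H(S) + H(T) − H(S,T).
H(S) = 0.9928, H(T) = 1.4997, H(S,T) = 1.9949.
I(S;T) = 0.9928 + 1.4997 − 1.9949 = 0.498 bits.

0.498 bits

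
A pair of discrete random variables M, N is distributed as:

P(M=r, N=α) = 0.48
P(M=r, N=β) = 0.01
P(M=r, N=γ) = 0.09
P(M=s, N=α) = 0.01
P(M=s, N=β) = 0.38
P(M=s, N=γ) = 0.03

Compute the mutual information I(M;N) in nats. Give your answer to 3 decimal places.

0.517 nats

Marginals: p(M) = (0.5800, 0.4200), p(N) = (0.4900, 0.3900, 0.1200).
I(M;N) = Σ p(x,y)·ln[p(x,y)/(p(x)p(y))].
  (r,α): 0.48·ln(1.6890) = 0.2516
  (r,β): 0.01·ln(0.0442) = -0.0312
  (r,γ): 0.09·ln(1.2931) = 0.0231
  (s,α): 0.01·ln(0.0486) = -0.0302
  (s,β): 0.38·ln(2.3199) = 0.3198
  (s,γ): 0.03·ln(0.5952) = -0.0156
Sum = 0.517 nats.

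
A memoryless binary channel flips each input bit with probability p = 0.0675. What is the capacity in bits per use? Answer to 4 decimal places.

0.6435 bits

Binary symmetric channel: C = 1 − h₂(ε) where h₂ is the binary entropy function.
h₂(0.0675) = −0.0675·log₂0.0675 − 0.9325·log₂0.9325 = 0.3565.
C = 1 − 0.3565 = 0.6435 bits per channel use.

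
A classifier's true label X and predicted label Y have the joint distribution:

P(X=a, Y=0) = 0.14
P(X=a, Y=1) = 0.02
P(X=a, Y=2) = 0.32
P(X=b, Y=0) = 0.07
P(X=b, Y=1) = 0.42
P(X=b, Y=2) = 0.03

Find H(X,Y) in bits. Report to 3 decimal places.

1.982 bits

H(X,Y) = −Σ p(x,y)·log₂ p(x,y) over all 6 cells.
  cell (a,0): −0.14·log₂0.14 = 0.3971
  cell (a,1): −0.02·log₂0.02 = 0.1129
  cell (a,2): −0.32·log₂0.32 = 0.5260
  cell (b,0): −0.07·log₂0.07 = 0.2686
  cell (b,1): −0.42·log₂0.42 = 0.5256
  cell (b,2): −0.03·log₂0.03 = 0.1518
Sum = 1.982 bits.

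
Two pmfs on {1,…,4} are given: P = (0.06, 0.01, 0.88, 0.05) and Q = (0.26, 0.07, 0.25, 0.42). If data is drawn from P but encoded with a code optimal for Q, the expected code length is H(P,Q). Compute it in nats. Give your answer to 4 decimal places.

1.3707 nats

H(P,Q) = −Σ p·ln q.
  −0.06·ln(0.26) = 0.08082
  −0.01·ln(0.07) = 0.02659
  −0.88·ln(0.25) = 1.21994
  −0.05·ln(0.42) = 0.04338
H(P,Q) = 1.3707 nats.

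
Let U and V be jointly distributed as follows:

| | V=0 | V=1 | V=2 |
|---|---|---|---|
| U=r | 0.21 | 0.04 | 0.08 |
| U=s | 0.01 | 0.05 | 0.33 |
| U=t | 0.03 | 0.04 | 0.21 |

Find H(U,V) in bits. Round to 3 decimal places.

H(U,V) = −Σ p(x,y)·log₂ p(x,y) over all 9 cells.
  cell (r,0): −0.21·log₂0.21 = 0.4728
  cell (r,1): −0.04·log₂0.04 = 0.1858
  cell (r,2): −0.08·log₂0.08 = 0.2915
  cell (s,0): −0.01·log₂0.01 = 0.0664
  cell (s,1): −0.05·log₂0.05 = 0.2161
  cell (s,2): −0.33·log₂0.33 = 0.5278
  cell (t,0): −0.03·log₂0.03 = 0.1518
  cell (t,1): −0.04·log₂0.04 = 0.1858
  cell (t,2): −0.21·log₂0.21 = 0.4728
Sum = 2.571 bits.

2.571 bits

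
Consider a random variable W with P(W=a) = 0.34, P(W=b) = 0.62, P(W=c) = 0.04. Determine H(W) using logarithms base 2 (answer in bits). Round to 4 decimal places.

1.1425 bits

H(W) = −Σ p·log₂ p.
  −(0.34)·log₂(0.34) = 0.52917
  −(0.62)·log₂(0.62) = 0.42759
  −(0.04)·log₂(0.04) = 0.18575
Sum: 0.52917 + 0.42759 + 0.18575 = 1.1425 bits.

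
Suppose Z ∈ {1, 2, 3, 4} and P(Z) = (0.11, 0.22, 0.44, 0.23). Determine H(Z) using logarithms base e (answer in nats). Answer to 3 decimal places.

1.275 nats

H(Z) = −Σ p·ln p.
  −(0.11)·ln(0.11) = 0.2428
  −(0.22)·ln(0.22) = 0.3331
  −(0.44)·ln(0.44) = 0.3612
  −(0.23)·ln(0.23) = 0.3380
Sum: 0.2428 + 0.3331 + 0.3612 + 0.3380 = 1.275 nats.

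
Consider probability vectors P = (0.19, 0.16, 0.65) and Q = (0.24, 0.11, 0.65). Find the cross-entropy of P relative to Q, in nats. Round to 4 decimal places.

H(P,Q) = −Σ p·ln q.
  −0.19·ln(0.24) = 0.27115
  −0.16·ln(0.11) = 0.35316
  −0.65·ln(0.65) = 0.28001
H(P,Q) = 0.9043 nats.

0.9043 nats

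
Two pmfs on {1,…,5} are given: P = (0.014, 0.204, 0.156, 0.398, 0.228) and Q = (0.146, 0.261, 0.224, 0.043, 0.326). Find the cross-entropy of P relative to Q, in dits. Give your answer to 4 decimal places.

0.8869 dits

H(P,Q) = −Σ p·log₁₀ q.
  −0.014·log₁₀(0.146) = 0.01170
  −0.204·log₁₀(0.261) = 0.11901
  −0.156·log₁₀(0.224) = 0.10136
  −0.398·log₁₀(0.043) = 0.54388
  −0.228·log₁₀(0.326) = 0.11099
H(P,Q) = 0.8869 dits.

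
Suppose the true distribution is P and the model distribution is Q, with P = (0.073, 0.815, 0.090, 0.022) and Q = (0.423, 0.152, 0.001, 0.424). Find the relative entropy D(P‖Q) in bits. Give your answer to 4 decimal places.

2.2799 bits

D(P‖Q) = Σ p·log₂(p/q).
  0.073·log₂(0.073/0.423) = -0.18503
  0.815·log₂(0.815/0.152) = 1.97452
  0.090·log₂(0.090/0.001) = 0.58427
  0.022·log₂(0.022/0.424) = -0.09391
D(P‖Q) = 2.2799 bits.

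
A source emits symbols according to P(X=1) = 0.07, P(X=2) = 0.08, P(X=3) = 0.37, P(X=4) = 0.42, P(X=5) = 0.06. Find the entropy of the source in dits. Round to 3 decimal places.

0.560 dits

H(X) = −Σ p·log₁₀ p.
  −(0.07)·log₁₀(0.07) = 0.0808
  −(0.08)·log₁₀(0.08) = 0.0878
  −(0.37)·log₁₀(0.37) = 0.1598
  −(0.42)·log₁₀(0.42) = 0.1582
  −(0.06)·log₁₀(0.06) = 0.0733
Sum: 0.0808 + 0.0878 + 0.1598 + 0.1582 + 0.0733 = 0.560 dits.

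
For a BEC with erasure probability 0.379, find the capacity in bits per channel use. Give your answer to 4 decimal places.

0.6210 bits

Binary erasure channel: capacity C = 1 − ε.
C = 1 − 0.379 = 0.6210 bits per channel use.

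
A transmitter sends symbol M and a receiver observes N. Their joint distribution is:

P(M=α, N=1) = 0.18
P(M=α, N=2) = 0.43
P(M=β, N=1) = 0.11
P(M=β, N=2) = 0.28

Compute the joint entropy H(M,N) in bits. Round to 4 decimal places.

H(M,N) = −Σ p(x,y)·log₂ p(x,y) over all 4 cells.
  cell (α,1): −0.18·log₂0.18 = 0.44531
  cell (α,2): −0.43·log₂0.43 = 0.52356
  cell (β,1): −0.11·log₂0.11 = 0.35029
  cell (β,2): −0.28·log₂0.28 = 0.51422
Sum = 1.8334 bits.

1.8334 bits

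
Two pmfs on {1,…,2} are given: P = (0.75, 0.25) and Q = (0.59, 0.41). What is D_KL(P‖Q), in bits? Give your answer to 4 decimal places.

0.0812 bits

D(P‖Q) = Σ p·log₂(p/q).
  0.75·log₂(0.75/0.59) = 0.25963
  0.25·log₂(0.25/0.41) = -0.17842
D(P‖Q) = 0.0812 bits.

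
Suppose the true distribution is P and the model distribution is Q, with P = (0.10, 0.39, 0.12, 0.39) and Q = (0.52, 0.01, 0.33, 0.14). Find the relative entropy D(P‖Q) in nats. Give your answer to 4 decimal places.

D(P‖Q) = Σ p·ln(p/q).
  0.10·ln(0.10/0.52) = -0.16487
  0.39·ln(0.39/0.01) = 1.42879
  0.12·ln(0.12/0.33) = -0.12139
  0.39·ln(0.39/0.14) = 0.39956
D(P‖Q) = 1.5421 nats.

1.5421 nats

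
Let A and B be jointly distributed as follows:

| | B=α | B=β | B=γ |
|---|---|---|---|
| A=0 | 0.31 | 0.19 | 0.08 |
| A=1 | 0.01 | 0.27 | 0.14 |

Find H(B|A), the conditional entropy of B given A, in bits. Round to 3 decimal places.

Marginals: p(A) = (0.5800, 0.4200), p(B) = (0.3200, 0.4600, 0.2200).
H(B|A) = Σ p(A) · H(B|A=·).
  A=0: p=0.5800, H(B|A=0) = 1.4047
  A=1: p=0.4200, H(B|A=1) = 1.0665
Weighted sum = 1.263 bits.

1.263 bits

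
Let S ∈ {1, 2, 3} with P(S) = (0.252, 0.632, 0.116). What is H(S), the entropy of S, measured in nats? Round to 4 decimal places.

0.8872 nats

H(S) = −Σ p·ln p.
  −(0.252)·ln(0.252) = 0.34734
  −(0.632)·ln(0.632) = 0.29000
  −(0.116)·ln(0.116) = 0.24988
Sum: 0.34734 + 0.29000 + 0.24988 = 0.8872 nats.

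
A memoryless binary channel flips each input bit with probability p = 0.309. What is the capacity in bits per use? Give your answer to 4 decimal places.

Binary symmetric channel: C = 1 − h₂(ε) where h₂ is the binary entropy function.
h₂(0.309) = −0.309·log₂0.309 − 0.691·log₂0.691 = 0.8920.
C = 1 − 0.8920 = 0.1080 bits per channel use.

0.1080 bits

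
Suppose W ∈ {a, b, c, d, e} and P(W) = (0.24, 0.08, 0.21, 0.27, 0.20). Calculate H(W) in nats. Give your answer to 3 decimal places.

1.548 nats

H(W) = −Σ p·ln p.
  −(0.24)·ln(0.24) = 0.3425
  −(0.08)·ln(0.08) = 0.2021
  −(0.21)·ln(0.21) = 0.3277
  −(0.27)·ln(0.27) = 0.3535
  −(0.20)·ln(0.20) = 0.3219
Sum: 0.3425 + 0.2021 + 0.3277 + 0.3535 + 0.3219 = 1.548 nats.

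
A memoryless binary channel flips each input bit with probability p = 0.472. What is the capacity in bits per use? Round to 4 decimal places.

Binary symmetric channel: C = 1 − h₂(ε) where h₂ is the binary entropy function.
h₂(0.472) = −0.472·log₂0.472 − 0.528·log₂0.528 = 0.9977.
C = 1 − 0.9977 = 0.0023 bits per channel use.

0.0023 bits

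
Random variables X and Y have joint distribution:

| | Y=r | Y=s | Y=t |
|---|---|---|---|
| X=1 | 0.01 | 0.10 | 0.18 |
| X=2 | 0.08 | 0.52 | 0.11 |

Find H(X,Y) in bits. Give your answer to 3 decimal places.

1.976 bits

H(X,Y) = −Σ p(x,y)·log₂ p(x,y) over all 6 cells.
  cell (1,r): −0.01·log₂0.01 = 0.0664
  cell (1,s): −0.10·log₂0.10 = 0.3322
  cell (1,t): −0.18·log₂0.18 = 0.4453
  cell (2,r): −0.08·log₂0.08 = 0.2915
  cell (2,s): −0.52·log₂0.52 = 0.4906
  cell (2,t): −0.11·log₂0.11 = 0.3503
Sum = 1.976 bits.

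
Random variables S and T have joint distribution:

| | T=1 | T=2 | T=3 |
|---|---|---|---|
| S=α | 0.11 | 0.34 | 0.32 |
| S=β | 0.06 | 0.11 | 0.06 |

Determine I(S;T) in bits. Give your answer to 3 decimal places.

Marginals: p(S) = (0.7700, 0.2300), p(T) = (0.1700, 0.4500, 0.3800).
I(S;T) = Σ p(x,y)·log₂[p(x,y)/(p(x)p(y))].
  (α,1): 0.11·log₂(0.8403) = -0.0276
  (α,2): 0.34·log₂(0.9812) = -0.0093
  (α,3): 0.32·log₂(1.0936) = 0.0413
  (β,1): 0.06·log₂(1.5345) = 0.0371
  (β,2): 0.11·log₂(1.0628) = 0.0097
  (β,3): 0.06·log₂(0.6865) = -0.0326
Sum = 0.019 bits.

0.019 bits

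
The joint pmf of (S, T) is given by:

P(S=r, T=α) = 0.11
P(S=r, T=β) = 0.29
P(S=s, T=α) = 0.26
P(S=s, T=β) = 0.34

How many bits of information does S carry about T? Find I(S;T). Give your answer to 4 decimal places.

0.0190 bits

Marginals: p(S) = (0.4000, 0.6000), p(T) = (0.3700, 0.6300).
I(S;T) = Σ p(x,y)·log₂[p(x,y)/(p(x)p(y))].
  (r,α): 0.11·log₂(0.7432) = -0.04709
  (r,β): 0.29·log₂(1.1508) = 0.05876
  (s,α): 0.26·log₂(1.1712) = 0.05927
  (s,β): 0.34·log₂(0.8995) = -0.05197
Sum = 0.0190 bits.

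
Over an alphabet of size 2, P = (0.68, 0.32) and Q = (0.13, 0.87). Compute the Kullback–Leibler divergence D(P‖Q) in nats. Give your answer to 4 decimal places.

D(P‖Q) = Σ p·ln(p/q).
  0.68·ln(0.68/0.13) = 1.12510
  0.32·ln(0.32/0.87) = -0.32006
D(P‖Q) = 0.8050 nats.

0.8050 nats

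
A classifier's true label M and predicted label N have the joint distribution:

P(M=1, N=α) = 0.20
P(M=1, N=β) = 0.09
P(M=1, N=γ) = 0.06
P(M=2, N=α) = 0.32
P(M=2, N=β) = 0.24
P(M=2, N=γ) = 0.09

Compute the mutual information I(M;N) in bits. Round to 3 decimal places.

Marginals: p(M) = (0.3500, 0.6500), p(N) = (0.5200, 0.3300, 0.1500).
I(M;N) = Σ p(x,y)·log₂[p(x,y)/(p(x)p(y))].
  (1,α): 0.20·log₂(1.0989) = 0.0272
  (1,β): 0.09·log₂(0.7792) = -0.0324
  (1,γ): 0.06·log₂(1.1429) = 0.0116
  (2,α): 0.32·log₂(0.9467) = -0.0253
  (2,β): 0.24·log₂(1.1189) = 0.0389
  (2,γ): 0.09·log₂(0.9231) = -0.0104
Sum = 0.010 bits.

0.010 bits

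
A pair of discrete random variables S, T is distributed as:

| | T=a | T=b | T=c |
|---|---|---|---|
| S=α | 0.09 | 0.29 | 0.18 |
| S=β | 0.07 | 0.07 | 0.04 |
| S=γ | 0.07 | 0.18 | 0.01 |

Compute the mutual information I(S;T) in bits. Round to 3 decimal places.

Marginals: p(S) = (0.5600, 0.1800, 0.2600), p(T) = (0.2300, 0.5400, 0.2300).
I(S;T) = Σ p(x,y)·log₂[p(x,y)/(p(x)p(y))].
  (α,a): 0.09·log₂(0.6988) = -0.0465
  (α,b): 0.29·log₂(0.9590) = -0.0175
  (α,c): 0.18·log₂(1.3975) = 0.0869
  (β,a): 0.07·log₂(1.6908) = 0.0530
  (β,b): 0.07·log₂(0.7202) = -0.0332
  (β,c): 0.04·log₂(0.9662) = -0.0020
  (γ,a): 0.07·log₂(1.1706) = 0.0159
  (γ,b): 0.18·log₂(1.2821) = 0.0645
  (γ,c): 0.01·log₂(0.1672) = -0.0258
Sum = 0.095 bits.

0.095 bits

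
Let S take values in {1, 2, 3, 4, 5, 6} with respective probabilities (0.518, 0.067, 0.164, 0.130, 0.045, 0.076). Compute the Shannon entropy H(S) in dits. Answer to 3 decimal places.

H(S) = −Σ p·log₁₀ p.
  −(0.518)·log₁₀(0.518) = 0.1480
  −(0.067)·log₁₀(0.067) = 0.0787
  −(0.164)·log₁₀(0.164) = 0.1288
  −(0.130)·log₁₀(0.130) = 0.1152
  −(0.045)·log₁₀(0.045) = 0.0606
  −(0.076)·log₁₀(0.076) = 0.0851
Sum: 0.1480 + 0.0787 + 0.1288 + 0.1152 + 0.0606 + 0.0851 = 0.616 dits.

0.616 dits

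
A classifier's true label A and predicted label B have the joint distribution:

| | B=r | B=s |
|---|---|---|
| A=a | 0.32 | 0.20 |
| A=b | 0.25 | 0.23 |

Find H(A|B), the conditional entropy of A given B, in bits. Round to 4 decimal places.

Chain rule: H(A|B) = H(A,B) − H(B).
Marginals: p(A) = (0.5200, 0.4800), p(B) = (0.5700, 0.4300).
H(A,B) = 1.9781 bits; H(B) = 0.9858 bits.
H(A|B) = 1.9781 − 0.9858 = 0.9923 bits.

0.9923 bits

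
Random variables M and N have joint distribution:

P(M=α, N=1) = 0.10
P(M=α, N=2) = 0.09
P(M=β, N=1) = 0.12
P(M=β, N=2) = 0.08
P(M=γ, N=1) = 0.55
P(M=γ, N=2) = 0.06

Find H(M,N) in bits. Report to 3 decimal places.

2.021 bits

H(M,N) = −Σ p(x,y)·log₂ p(x,y) over all 6 cells.
  cell (α,1): −0.10·log₂0.10 = 0.3322
  cell (α,2): −0.09·log₂0.09 = 0.3127
  cell (β,1): −0.12·log₂0.12 = 0.3671
  cell (β,2): −0.08·log₂0.08 = 0.2915
  cell (γ,1): −0.55·log₂0.55 = 0.4744
  cell (γ,2): −0.06·log₂0.06 = 0.2435
Sum = 2.021 bits.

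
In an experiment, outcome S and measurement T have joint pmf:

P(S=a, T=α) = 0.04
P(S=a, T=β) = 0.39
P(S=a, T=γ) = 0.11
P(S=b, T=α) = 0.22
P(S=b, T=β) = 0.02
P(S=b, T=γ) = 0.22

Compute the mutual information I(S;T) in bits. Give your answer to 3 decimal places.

0.416 bits

Marginals: p(S) = (0.5400, 0.4600), p(T) = (0.2600, 0.4100, 0.3300).
I(S;T) = Σ p(x,y)·log₂[p(x,y)/(p(x)p(y))].
  (a,α): 0.04·log₂(0.2849) = -0.0725
  (a,β): 0.39·log₂(1.7615) = 0.3186
  (a,γ): 0.11·log₂(0.6173) = -0.0766
  (b,α): 0.22·log₂(1.8395) = 0.1934
  (b,β): 0.02·log₂(0.1060) = -0.0647
  (b,γ): 0.22·log₂(1.4493) = 0.1178
Sum = 0.416 bits.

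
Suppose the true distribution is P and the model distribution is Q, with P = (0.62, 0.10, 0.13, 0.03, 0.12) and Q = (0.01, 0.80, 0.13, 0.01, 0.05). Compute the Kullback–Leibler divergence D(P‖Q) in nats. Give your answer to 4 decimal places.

D(P‖Q) = Σ p·ln(p/q).
  0.62·ln(0.62/0.01) = 2.55882
  0.10·ln(0.10/0.80) = -0.20794
  0.13·ln(0.13/0.13) = 0.00000
  0.03·ln(0.03/0.01) = 0.03296
  0.12·ln(0.12/0.05) = 0.10506
D(P‖Q) = 2.4889 nats.

2.4889 nats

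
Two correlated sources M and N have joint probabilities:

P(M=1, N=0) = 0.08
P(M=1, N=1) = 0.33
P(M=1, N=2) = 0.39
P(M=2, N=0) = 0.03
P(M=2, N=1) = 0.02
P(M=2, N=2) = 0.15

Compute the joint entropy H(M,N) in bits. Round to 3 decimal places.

H(M,N) = −Σ p(x,y)·log₂ p(x,y) over all 6 cells.
  cell (1,0): −0.08·log₂0.08 = 0.2915
  cell (1,1): −0.33·log₂0.33 = 0.5278
  cell (1,2): −0.39·log₂0.39 = 0.5298
  cell (2,0): −0.03·log₂0.03 = 0.1518
  cell (2,1): −0.02·log₂0.02 = 0.1129
  cell (2,2): −0.15·log₂0.15 = 0.4105
Sum = 2.024 bits.

2.024 bits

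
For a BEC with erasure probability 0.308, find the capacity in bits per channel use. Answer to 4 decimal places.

Binary erasure channel: capacity C = 1 − ε.
C = 1 − 0.308 = 0.6920 bits per channel use.

0.6920 bits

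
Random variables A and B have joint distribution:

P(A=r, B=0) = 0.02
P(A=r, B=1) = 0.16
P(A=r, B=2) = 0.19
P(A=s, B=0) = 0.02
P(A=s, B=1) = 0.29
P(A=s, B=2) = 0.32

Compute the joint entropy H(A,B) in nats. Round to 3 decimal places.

H(A,B) = −Σ p(x,y)·ln p(x,y) over all 6 cells.
  cell (r,0): −0.02·ln0.02 = 0.0782
  cell (r,1): −0.16·ln0.16 = 0.2932
  cell (r,2): −0.19·ln0.19 = 0.3155
  cell (s,0): −0.02·ln0.02 = 0.0782
  cell (s,1): −0.29·ln0.29 = 0.3590
  cell (s,2): −0.32·ln0.32 = 0.3646
Sum = 1.489 nats.

1.489 nats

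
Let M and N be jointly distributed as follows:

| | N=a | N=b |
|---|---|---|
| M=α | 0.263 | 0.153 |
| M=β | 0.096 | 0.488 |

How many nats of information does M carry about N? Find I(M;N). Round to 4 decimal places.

Marginals: p(M) = (0.4160, 0.5840), p(N) = (0.3590, 0.6410).
I(M;N) = Σ p(x,y)·ln[p(x,y)/(p(x)p(y))].
  (α,a): 0.263·ln(1.7610) = 0.14883
  (α,b): 0.153·ln(0.5738) = -0.08499
  (β,a): 0.096·ln(0.4579) = -0.07499
  (β,b): 0.488·ln(1.3036) = 0.12939
Sum = 0.1182 nats.

0.1182 nats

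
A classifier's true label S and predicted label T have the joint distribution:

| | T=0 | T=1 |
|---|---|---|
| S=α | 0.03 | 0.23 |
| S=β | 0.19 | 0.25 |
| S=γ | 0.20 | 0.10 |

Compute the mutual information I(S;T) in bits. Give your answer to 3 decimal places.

Marginals: p(S) = (0.2600, 0.4400, 0.3000), p(T) = (0.4200, 0.5800).
I(S;T) = Σ p(x,y)·log₂[p(x,y)/(p(x)p(y))].
  (α,0): 0.03·log₂(0.2747) = -0.0559
  (α,1): 0.23·log₂(1.5252) = 0.1401
  (β,0): 0.19·log₂(1.0281) = 0.0076
  (β,1): 0.25·log₂(0.9796) = -0.0074
  (γ,0): 0.20·log₂(1.5873) = 0.1333
  (γ,1): 0.10·log₂(0.5747) = -0.0799
Sum = 0.138 bits.

0.138 bits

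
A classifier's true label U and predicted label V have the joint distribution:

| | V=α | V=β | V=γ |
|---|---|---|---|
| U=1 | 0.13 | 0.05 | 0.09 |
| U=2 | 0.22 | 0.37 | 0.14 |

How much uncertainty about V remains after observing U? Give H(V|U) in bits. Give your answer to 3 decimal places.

1.478 bits

Chain rule: H(V|U) = H(U,V) − H(U).
Marginals: p(U) = (0.2700, 0.7300), p(V) = (0.3500, 0.4200, 0.2300).
H(U,V) = 2.3198 bits; H(U) = 0.8415 bits.
H(V|U) = 2.3198 − 0.8415 = 1.478 bits.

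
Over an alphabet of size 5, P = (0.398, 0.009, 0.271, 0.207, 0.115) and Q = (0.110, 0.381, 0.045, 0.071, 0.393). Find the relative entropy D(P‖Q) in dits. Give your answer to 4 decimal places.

0.4538 dits

D(P‖Q) = Σ p·log₁₀(p/q).
  0.398·log₁₀(0.398/0.110) = 0.22228
  0.009·log₁₀(0.009/0.381) = -0.01464
  0.271·log₁₀(0.271/0.045) = 0.21131
  0.207·log₁₀(0.207/0.071) = 0.09620
  0.115·log₁₀(0.115/0.393) = -0.06137
D(P‖Q) = 0.4538 dits.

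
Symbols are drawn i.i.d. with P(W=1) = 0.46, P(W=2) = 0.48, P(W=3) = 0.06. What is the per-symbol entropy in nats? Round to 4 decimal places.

0.8783 nats

H(W) = −Σ p·ln p.
  −(0.46)·ln(0.46) = 0.35720
  −(0.48)·ln(0.48) = 0.35231
  −(0.06)·ln(0.06) = 0.16880
Sum: 0.35720 + 0.35231 + 0.16880 = 0.8783 nats.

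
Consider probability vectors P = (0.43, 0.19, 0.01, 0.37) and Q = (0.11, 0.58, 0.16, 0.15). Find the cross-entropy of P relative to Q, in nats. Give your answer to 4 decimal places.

1.7729 nats

H(P,Q) = −Σ p·ln q.
  −0.43·ln(0.11) = 0.94913
  −0.19·ln(0.58) = 0.10350
  −0.01·ln(0.16) = 0.01833
  −0.37·ln(0.15) = 0.70193
H(P,Q) = 1.7729 nats.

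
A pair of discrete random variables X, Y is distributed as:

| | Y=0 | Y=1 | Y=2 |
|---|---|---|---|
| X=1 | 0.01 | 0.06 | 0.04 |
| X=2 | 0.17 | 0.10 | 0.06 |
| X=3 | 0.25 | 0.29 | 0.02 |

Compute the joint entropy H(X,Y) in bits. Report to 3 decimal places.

H(X,Y) = −Σ p(x,y)·log₂ p(x,y) over all 9 cells.
  cell (1,0): −0.01·log₂0.01 = 0.0664
  cell (1,1): −0.06·log₂0.06 = 0.2435
  cell (1,2): −0.04·log₂0.04 = 0.1858
  cell (2,0): −0.17·log₂0.17 = 0.4346
  cell (2,1): −0.10·log₂0.10 = 0.3322
  cell (2,2): −0.06·log₂0.06 = 0.2435
  cell (3,0): −0.25·log₂0.25 = 0.5000
  cell (3,1): −0.29·log₂0.29 = 0.5179
  cell (3,2): −0.02·log₂0.02 = 0.1129
Sum = 2.637 bits.

2.637 bits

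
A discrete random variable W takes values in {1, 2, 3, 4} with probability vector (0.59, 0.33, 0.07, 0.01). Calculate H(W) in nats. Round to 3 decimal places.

0.909 nats

H(W) = −Σ p·ln p.
  −(0.59)·ln(0.59) = 0.3113
  −(0.33)·ln(0.33) = 0.3659
  −(0.07)·ln(0.07) = 0.1861
  −(0.01)·ln(0.01) = 0.0461
Sum: 0.3113 + 0.3659 + 0.1861 + 0.0461 = 0.909 nats.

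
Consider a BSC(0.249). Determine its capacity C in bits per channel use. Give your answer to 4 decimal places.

0.1903 bits

Binary symmetric channel: C = 1 − h₂(ε) where h₂ is the binary entropy function.
h₂(0.249) = −0.249·log₂0.249 − 0.751·log₂0.751 = 0.8097.
C = 1 − 0.8097 = 0.1903 bits per channel use.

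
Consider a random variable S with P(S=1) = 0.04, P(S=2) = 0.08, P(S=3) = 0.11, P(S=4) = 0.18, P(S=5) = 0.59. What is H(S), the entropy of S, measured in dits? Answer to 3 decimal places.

0.518 dits

H(S) = −Σ p·log₁₀ p.
  −(0.04)·log₁₀(0.04) = 0.0559
  −(0.08)·log₁₀(0.08) = 0.0878
  −(0.11)·log₁₀(0.11) = 0.1054
  −(0.18)·log₁₀(0.18) = 0.1341
  −(0.59)·log₁₀(0.59) = 0.1352
Sum: 0.0559 + 0.0878 + 0.1054 + 0.1341 + 0.1352 = 0.518 dits.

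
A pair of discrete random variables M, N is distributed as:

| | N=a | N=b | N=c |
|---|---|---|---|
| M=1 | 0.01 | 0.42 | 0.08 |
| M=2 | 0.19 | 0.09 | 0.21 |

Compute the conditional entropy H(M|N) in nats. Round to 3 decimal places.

0.448 nats

Chain rule: H(M|N) = H(M,N) − H(N).
Marginals: p(M) = (0.5100, 0.4900), p(N) = (0.2000, 0.5100, 0.2900).
H(M,N) = 1.4725 nats; H(N) = 1.0243 nats.
H(M|N) = 1.4725 − 1.0243 = 0.448 nats.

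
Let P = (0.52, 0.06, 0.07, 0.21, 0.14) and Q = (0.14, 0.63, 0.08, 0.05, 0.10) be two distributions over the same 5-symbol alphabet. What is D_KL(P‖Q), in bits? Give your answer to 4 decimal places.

1.2701 bits

D(P‖Q) = Σ p·log₂(p/q).
  0.52·log₂(0.52/0.14) = 0.98440
  0.06·log₂(0.06/0.63) = -0.20354
  0.07·log₂(0.07/0.08) = -0.01349
  0.21·log₂(0.21/0.05) = 0.43478
  0.14·log₂(0.14/0.10) = 0.06796
D(P‖Q) = 1.2701 bits.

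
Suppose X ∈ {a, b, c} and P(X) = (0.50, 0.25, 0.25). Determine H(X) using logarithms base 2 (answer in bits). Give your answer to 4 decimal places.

1.5000 bits

H(X) = −Σ p·log₂ p.
  −(0.50)·log₂(0.50) = 0.50000
  −(0.25)·log₂(0.25) = 0.50000
  −(0.25)·log₂(0.25) = 0.50000
Sum: 0.50000 + 0.50000 + 0.50000 = 1.5000 bits.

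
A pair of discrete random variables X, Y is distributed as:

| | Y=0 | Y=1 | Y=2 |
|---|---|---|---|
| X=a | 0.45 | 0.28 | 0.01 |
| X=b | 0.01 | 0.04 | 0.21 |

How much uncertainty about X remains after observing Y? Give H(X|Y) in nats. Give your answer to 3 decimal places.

Marginals: p(X) = (0.7400, 0.2600), p(Y) = (0.4600, 0.3200, 0.2200).
H(X|Y) = Σ p(Y) · H(X|Y=·).
  Y=0: p=0.4600, H(X|Y=0) = 0.1047
  Y=1: p=0.3200, H(X|Y=1) = 0.3768
  Y=2: p=0.2200, H(X|Y=2) = 0.1849
Weighted sum = 0.209 nats.

0.209 nats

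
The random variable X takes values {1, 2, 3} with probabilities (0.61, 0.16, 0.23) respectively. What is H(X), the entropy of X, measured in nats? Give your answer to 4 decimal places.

0.9328 nats

H(X) = −Σ p·ln p.
  −(0.61)·ln(0.61) = 0.30152
  −(0.16)·ln(0.16) = 0.29321
  −(0.23)·ln(0.23) = 0.33803
Sum: 0.30152 + 0.29321 + 0.33803 = 0.9328 nats.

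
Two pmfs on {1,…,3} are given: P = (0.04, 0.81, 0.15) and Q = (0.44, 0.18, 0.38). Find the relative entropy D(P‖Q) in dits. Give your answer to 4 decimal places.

D(P‖Q) = Σ p·log₁₀(p/q).
  0.04·log₁₀(0.04/0.44) = -0.04166
  0.81·log₁₀(0.81/0.18) = 0.52910
  0.15·log₁₀(0.15/0.38) = -0.06055
D(P‖Q) = 0.4269 dits.

0.4269 dits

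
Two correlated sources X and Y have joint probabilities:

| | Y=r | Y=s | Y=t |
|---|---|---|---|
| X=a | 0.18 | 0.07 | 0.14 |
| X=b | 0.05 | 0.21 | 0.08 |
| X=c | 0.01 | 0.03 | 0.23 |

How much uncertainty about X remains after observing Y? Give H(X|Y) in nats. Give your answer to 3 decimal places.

0.874 nats

Marginals: p(X) = (0.3900, 0.3400, 0.2700), p(Y) = (0.2400, 0.3100, 0.4500).
H(X|Y) = Σ p(Y) · H(X|Y=·).
  Y=r: p=0.2400, H(X|Y=r) = 0.6750
  Y=s: p=0.3100, H(X|Y=s) = 0.8259
  Y=t: p=0.4500, H(X|Y=t) = 1.0134
Weighted sum = 0.874 nats.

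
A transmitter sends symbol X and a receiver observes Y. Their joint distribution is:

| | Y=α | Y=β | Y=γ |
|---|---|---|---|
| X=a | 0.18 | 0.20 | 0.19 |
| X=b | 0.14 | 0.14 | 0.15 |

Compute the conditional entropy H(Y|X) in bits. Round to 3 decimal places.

1.584 bits

Marginals: p(X) = (0.5700, 0.4300), p(Y) = (0.3200, 0.3400, 0.3400).
H(Y|X) = Σ p(X) · H(Y|X=·).
  X=a: p=0.5700, H(Y|X=a) = 1.5836
  X=b: p=0.4300, H(Y|X=b) = 1.5842
Weighted sum = 1.584 bits.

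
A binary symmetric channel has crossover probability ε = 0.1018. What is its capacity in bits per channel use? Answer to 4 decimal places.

0.5253 bits

Binary symmetric channel: C = 1 − h₂(ε) where h₂ is the binary entropy function.
h₂(0.1018) = −0.1018·log₂0.1018 − 0.8982·log₂0.8982 = 0.4747.
C = 1 − 0.4747 = 0.5253 bits per channel use.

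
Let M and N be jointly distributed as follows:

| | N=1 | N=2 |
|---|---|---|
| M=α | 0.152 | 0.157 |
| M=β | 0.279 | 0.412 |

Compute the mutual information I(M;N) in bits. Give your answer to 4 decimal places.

Marginals: p(M) = (0.3090, 0.6910), p(N) = (0.4310, 0.5690).
I(M;N) = Σ p(x,y)·log₂[p(x,y)/(p(x)p(y))].
  (α,1): 0.152·log₂(1.1413) = 0.02899
  (α,2): 0.157·log₂(0.8930) = -0.02564
  (β,1): 0.279·log₂(0.9368) = -0.02628
  (β,2): 0.412·log₂(1.0479) = 0.02779
Sum = 0.0049 bits.

0.0049 bits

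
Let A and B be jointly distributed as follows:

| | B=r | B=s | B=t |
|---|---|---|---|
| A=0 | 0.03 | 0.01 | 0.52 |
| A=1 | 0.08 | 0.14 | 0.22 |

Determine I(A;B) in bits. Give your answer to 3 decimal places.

Marginals: p(A) = (0.5600, 0.4400), p(B) = (0.1100, 0.1500, 0.7400).
I(A;B) = H(A) + H(B) − H(A,B).
H(A) = 0.9896, H(B) = 1.0823, H(A,B) = 1.8780.
I(A;B) = 0.9896 + 1.0823 − 1.8780 = 0.194 bits.

0.194 bits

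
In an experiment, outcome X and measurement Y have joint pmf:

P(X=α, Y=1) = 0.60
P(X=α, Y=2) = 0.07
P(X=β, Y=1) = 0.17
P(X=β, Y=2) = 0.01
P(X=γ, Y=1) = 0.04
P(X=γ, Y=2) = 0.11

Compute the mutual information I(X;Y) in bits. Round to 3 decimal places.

Marginals: p(X) = (0.6700, 0.1800, 0.1500), p(Y) = (0.8100, 0.1900).
I(X;Y) = H(X) + H(Y) − H(X,Y).
H(X) = 1.2430, H(Y) = 0.7015, H(X,Y) = 1.7478.
I(X;Y) = 1.2430 + 0.7015 − 1.7478 = 0.197 bits.

0.197 bits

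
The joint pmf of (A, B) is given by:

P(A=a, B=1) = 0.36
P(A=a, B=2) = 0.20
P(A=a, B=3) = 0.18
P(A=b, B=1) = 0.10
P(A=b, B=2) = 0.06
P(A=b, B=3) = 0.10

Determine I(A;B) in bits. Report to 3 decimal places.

Marginals: p(A) = (0.7400, 0.2600), p(B) = (0.4600, 0.2600, 0.2800).
I(A;B) = H(A) + H(B) − H(A,B).
H(A) = 0.8267, H(B) = 1.5348, H(A,B) = 2.3482.
I(A;B) = 0.8267 + 1.5348 − 2.3482 = 0.013 bits.

0.013 bits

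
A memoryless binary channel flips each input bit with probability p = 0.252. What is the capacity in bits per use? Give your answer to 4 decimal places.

0.1856 bits

Binary symmetric channel: C = 1 − h₂(ε) where h₂ is the binary entropy function.
h₂(0.252) = −0.252·log₂0.252 − 0.748·log₂0.748 = 0.8144.
C = 1 − 0.8144 = 0.1856 bits per channel use.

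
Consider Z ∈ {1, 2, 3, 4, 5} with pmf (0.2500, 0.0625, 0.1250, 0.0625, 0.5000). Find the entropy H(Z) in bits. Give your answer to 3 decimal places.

H(Z) = −Σ p·log₂ p.
  −(0.2500)·log₂(0.2500) = 0.5000
  −(0.0625)·log₂(0.0625) = 0.2500
  −(0.1250)·log₂(0.1250) = 0.3750
  −(0.0625)·log₂(0.0625) = 0.2500
  −(0.5000)·log₂(0.5000) = 0.5000
Sum: 0.5000 + 0.2500 + 0.3750 + 0.2500 + 0.5000 = 1.875 bits.

1.875 bits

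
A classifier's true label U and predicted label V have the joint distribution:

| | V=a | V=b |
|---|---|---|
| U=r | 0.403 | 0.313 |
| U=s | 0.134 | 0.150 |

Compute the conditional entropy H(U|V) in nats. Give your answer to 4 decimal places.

Chain rule: H(U|V) = H(U,V) − H(V).
Marginals: p(U) = (0.7160, 0.2840), p(V) = (0.5370, 0.4630).
H(U,V) = 1.2837 nats; H(V) = 0.6904 nats.
H(U|V) = 1.2837 − 0.6904 = 0.5933 nats.

0.5933 nats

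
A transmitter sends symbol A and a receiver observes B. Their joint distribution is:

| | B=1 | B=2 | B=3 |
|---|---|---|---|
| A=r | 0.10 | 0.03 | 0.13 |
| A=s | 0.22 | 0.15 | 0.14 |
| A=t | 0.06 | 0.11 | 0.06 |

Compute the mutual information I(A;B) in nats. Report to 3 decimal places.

Marginals: p(A) = (0.2600, 0.5100, 0.2300), p(B) = (0.3800, 0.2900, 0.3300).
I(A;B) = H(A) + H(B) − H(A,B).
H(A) = 1.0317, H(B) = 1.0925, H(A,B) = 2.0740.
I(A;B) = 1.0317 + 1.0925 − 2.0740 = 0.050 nats.

0.050 nats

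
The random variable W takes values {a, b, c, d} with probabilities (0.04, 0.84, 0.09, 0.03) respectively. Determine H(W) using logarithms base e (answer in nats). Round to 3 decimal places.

H(W) = −Σ p·ln p.
  −(0.04)·ln(0.04) = 0.1288
  −(0.84)·ln(0.84) = 0.1465
  −(0.09)·ln(0.09) = 0.2167
  −(0.03)·ln(0.03) = 0.1052
Sum: 0.1288 + 0.1465 + 0.2167 + 0.1052 = 0.597 nats.

0.597 nats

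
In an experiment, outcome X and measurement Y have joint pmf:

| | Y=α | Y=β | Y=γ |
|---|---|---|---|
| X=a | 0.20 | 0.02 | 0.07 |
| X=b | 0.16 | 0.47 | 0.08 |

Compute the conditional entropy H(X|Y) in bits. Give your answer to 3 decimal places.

0.627 bits

Chain rule: H(X|Y) = H(X,Y) − H(Y).
Marginals: p(X) = (0.2900, 0.7100), p(Y) = (0.3600, 0.4900, 0.1500).
H(X,Y) = 2.0723 bits; H(Y) = 1.4454 bits.
H(X|Y) = 2.0723 − 1.4454 = 0.627 bits.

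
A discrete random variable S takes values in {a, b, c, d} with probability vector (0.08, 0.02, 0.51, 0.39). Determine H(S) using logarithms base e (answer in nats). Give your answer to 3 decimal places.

H(S) = −Σ p·ln p.
  −(0.08)·ln(0.08) = 0.2021
  −(0.02)·ln(0.02) = 0.0782
  −(0.51)·ln(0.51) = 0.3434
  −(0.39)·ln(0.39) = 0.3672
Sum: 0.2021 + 0.0782 + 0.3434 + 0.3672 = 0.991 nats.

0.991 nats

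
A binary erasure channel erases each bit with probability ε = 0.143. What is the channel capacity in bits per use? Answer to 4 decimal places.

0.8570 bits

Binary erasure channel: capacity C = 1 − ε.
C = 1 − 0.143 = 0.8570 bits per channel use.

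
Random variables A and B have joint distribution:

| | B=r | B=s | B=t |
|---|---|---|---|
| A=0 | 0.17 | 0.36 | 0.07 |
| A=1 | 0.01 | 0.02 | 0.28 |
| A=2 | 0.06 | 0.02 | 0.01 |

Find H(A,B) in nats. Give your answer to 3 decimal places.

1.629 nats

H(A,B) = −Σ p(x,y)·ln p(x,y) over all 9 cells.
  cell (0,r): −0.17·ln0.17 = 0.3012
  cell (0,s): −0.36·ln0.36 = 0.3678
  cell (0,t): −0.07·ln0.07 = 0.1861
  cell (1,r): −0.01·ln0.01 = 0.0461
  cell (1,s): −0.02·ln0.02 = 0.0782
  cell (1,t): −0.28·ln0.28 = 0.3564
  cell (2,r): −0.06·ln0.06 = 0.1688
  cell (2,s): −0.02·ln0.02 = 0.0782
  cell (2,t): −0.01·ln0.01 = 0.0461
Sum = 1.629 nats.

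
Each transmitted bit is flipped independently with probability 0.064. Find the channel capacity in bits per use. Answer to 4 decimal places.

Binary symmetric channel: C = 1 − h₂(ε) where h₂ is the binary entropy function.
h₂(0.064) = −0.064·log₂0.064 − 0.936·log₂0.936 = 0.3431.
C = 1 − 0.3431 = 0.6569 bits per channel use.

0.6569 bits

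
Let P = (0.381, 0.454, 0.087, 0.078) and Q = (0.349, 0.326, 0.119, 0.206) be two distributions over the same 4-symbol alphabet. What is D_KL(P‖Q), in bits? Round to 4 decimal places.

0.1166 bits

D(P‖Q) = Σ p·log₂(p/q).
  0.381·log₂(0.381/0.349) = 0.04822
  0.454·log₂(0.454/0.326) = 0.21693
  0.087·log₂(0.087/0.119) = -0.03931
  0.078·log₂(0.078/0.206) = -0.10929
D(P‖Q) = 0.1166 bits.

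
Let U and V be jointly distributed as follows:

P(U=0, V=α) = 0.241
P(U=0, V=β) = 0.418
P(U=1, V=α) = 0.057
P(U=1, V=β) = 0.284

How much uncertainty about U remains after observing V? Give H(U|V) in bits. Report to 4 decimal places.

0.8933 bits

Marginals: p(U) = (0.6590, 0.3410), p(V) = (0.2980, 0.7020).
H(U|V) = Σ p(V) · H(U|V=·).
  V=α: p=0.2980, H(U|V=α) = 0.7041
  V=β: p=0.7020, H(U|V=β) = 0.9736
Weighted sum = 0.8933 bits.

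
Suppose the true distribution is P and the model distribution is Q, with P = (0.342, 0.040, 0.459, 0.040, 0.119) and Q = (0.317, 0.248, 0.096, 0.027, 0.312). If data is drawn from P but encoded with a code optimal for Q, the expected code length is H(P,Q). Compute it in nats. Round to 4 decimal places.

H(P,Q) = −Σ p·ln q.
  −0.342·ln(0.317) = 0.39291
  −0.040·ln(0.248) = 0.05577
  −0.459·ln(0.096) = 1.07562
  −0.040·ln(0.027) = 0.14448
  −0.119·ln(0.312) = 0.13861
H(P,Q) = 1.8074 nats.

1.8074 nats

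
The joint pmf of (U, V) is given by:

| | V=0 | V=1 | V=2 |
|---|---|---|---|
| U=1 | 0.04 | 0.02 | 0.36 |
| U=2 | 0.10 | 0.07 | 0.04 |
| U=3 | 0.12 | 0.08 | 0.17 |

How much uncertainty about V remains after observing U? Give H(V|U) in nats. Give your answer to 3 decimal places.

0.818 nats

Chain rule: H(V|U) = H(U,V) − H(U).
Marginals: p(U) = (0.4200, 0.2100, 0.3700), p(V) = (0.2600, 0.1700, 0.5700).
H(U,V) = 1.8777 nats; H(U) = 1.0600 nats.
H(V|U) = 1.8777 − 1.0600 = 0.818 nats.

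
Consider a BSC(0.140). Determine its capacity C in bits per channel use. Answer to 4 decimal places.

Binary symmetric channel: C = 1 − h₂(ε) where h₂ is the binary entropy function.
h₂(0.140) = −0.140·log₂0.140 − 0.860·log₂0.860 = 0.5842.
C = 1 − 0.5842 = 0.4158 bits per channel use.

0.4158 bits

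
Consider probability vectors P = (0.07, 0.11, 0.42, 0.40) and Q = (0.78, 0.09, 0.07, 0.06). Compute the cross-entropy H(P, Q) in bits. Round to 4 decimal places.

3.6421 bits

H(P,Q) = −Σ p·log₂ q.
  −0.07·log₂(0.78) = 0.02509
  −0.11·log₂(0.09) = 0.38213
  −0.42·log₂(0.07) = 1.61133
  −0.40·log₂(0.06) = 1.62356
H(P,Q) = 3.6421 bits.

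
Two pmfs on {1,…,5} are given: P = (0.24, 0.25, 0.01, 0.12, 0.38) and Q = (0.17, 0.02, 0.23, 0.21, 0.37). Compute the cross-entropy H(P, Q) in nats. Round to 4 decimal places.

1.9831 nats

H(P,Q) = −Σ p·ln q.
  −0.24·ln(0.17) = 0.42527
  −0.25·ln(0.02) = 0.97801
  −0.01·ln(0.23) = 0.01470
  −0.12·ln(0.21) = 0.18728
  −0.38·ln(0.37) = 0.37782
H(P,Q) = 1.9831 nats.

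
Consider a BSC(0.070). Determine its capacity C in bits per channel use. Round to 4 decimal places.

0.6341 bits

Binary symmetric channel: C = 1 − h₂(ε) where h₂ is the binary entropy function.
h₂(0.070) = −0.070·log₂0.070 − 0.930·log₂0.930 = 0.3659.
C = 1 − 0.3659 = 0.6341 bits per channel use.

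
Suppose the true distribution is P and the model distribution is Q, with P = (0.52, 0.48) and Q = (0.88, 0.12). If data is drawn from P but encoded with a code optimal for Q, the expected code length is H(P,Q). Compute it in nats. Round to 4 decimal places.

1.0842 nats

H(P,Q) = −Σ p·ln q.
  −0.52·ln(0.88) = 0.06647
  −0.48·ln(0.12) = 1.01773
H(P,Q) = 1.0842 nats.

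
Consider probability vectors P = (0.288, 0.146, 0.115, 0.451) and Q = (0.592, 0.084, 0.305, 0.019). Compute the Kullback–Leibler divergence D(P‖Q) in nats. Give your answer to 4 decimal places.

D(P‖Q) = Σ p·ln(p/q).
  0.288·ln(0.288/0.592) = -0.20752
  0.146·ln(0.146/0.084) = 0.08071
  0.115·ln(0.115/0.305) = -0.11217
  0.451·ln(0.451/0.019) = 1.42833
D(P‖Q) = 1.1894 nats.

1.1894 nats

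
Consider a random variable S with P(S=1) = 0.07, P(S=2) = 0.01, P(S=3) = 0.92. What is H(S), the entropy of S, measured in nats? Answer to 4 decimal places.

0.3089 nats

H(S) = −Σ p·ln p.
  −(0.07)·ln(0.07) = 0.18615
  −(0.01)·ln(0.01) = 0.04605
  −(0.92)·ln(0.92) = 0.07671
Sum: 0.18615 + 0.04605 + 0.07671 = 0.3089 nats.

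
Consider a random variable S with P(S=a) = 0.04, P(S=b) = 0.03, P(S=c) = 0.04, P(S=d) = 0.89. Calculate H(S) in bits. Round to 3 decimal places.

0.673 bits

H(S) = −Σ p·log₂ p.
  −(0.04)·log₂(0.04) = 0.1858
  −(0.03)·log₂(0.03) = 0.1518
  −(0.04)·log₂(0.04) = 0.1858
  −(0.89)·log₂(0.89) = 0.1496
Sum: 0.1858 + 0.1518 + 0.1858 + 0.1496 = 0.673 bits.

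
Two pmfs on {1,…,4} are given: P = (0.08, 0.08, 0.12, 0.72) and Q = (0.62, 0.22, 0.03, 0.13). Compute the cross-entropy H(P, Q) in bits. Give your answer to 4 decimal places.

2.9563 bits

H(P,Q) = −Σ p·log₂ q.
  −0.08·log₂(0.62) = 0.05517
  −0.08·log₂(0.22) = 0.17475
  −0.12·log₂(0.03) = 0.60707
  −0.72·log₂(0.13) = 2.11926
H(P,Q) = 2.9563 bits.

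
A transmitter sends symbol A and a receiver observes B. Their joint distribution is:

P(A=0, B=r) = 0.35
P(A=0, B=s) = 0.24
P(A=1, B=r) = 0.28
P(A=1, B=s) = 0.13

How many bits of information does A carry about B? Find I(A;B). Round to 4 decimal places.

Marginals: p(A) = (0.5900, 0.4100), p(B) = (0.6300, 0.3700).
I(A;B) = H(A) + H(B) − H(A,B).
H(A) = 0.9765, H(B) = 0.9507, H(A,B) = 1.9211.
I(A;B) = 0.9765 + 0.9507 − 1.9211 = 0.0061 bits.

0.0061 bits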